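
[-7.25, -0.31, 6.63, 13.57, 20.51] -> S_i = -7.25 + 6.94*i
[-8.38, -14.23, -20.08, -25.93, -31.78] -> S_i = -8.38 + -5.85*i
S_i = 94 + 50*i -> [94, 144, 194, 244, 294]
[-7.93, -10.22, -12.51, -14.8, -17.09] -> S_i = -7.93 + -2.29*i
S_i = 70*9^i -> [70, 630, 5670, 51030, 459270]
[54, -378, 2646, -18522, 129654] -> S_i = 54*-7^i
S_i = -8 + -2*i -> [-8, -10, -12, -14, -16]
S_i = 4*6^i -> [4, 24, 144, 864, 5184]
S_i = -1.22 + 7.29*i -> [-1.22, 6.07, 13.36, 20.65, 27.94]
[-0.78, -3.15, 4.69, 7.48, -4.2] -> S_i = Random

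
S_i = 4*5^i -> [4, 20, 100, 500, 2500]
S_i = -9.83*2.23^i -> [-9.83, -21.92, -48.88, -109.01, -243.09]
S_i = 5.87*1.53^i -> [5.87, 8.98, 13.74, 21.02, 32.17]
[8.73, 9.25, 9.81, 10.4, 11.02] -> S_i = 8.73*1.06^i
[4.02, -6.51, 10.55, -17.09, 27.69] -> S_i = 4.02*(-1.62)^i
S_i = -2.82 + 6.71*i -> [-2.82, 3.89, 10.6, 17.31, 24.02]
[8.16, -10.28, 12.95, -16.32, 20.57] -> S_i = 8.16*(-1.26)^i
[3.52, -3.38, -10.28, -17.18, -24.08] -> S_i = 3.52 + -6.90*i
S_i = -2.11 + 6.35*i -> [-2.11, 4.24, 10.59, 16.94, 23.29]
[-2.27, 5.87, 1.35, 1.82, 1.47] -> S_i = Random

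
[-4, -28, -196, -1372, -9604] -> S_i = -4*7^i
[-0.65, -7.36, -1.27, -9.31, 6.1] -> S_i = Random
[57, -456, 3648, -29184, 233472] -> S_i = 57*-8^i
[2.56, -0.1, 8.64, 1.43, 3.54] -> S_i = Random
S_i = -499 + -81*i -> [-499, -580, -661, -742, -823]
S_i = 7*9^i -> [7, 63, 567, 5103, 45927]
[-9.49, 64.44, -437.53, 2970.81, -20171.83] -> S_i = -9.49*(-6.79)^i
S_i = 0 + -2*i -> [0, -2, -4, -6, -8]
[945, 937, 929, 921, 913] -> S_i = 945 + -8*i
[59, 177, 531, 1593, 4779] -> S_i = 59*3^i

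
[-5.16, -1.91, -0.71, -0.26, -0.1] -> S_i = -5.16*0.37^i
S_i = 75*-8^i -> [75, -600, 4800, -38400, 307200]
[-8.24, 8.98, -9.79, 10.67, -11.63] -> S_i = -8.24*(-1.09)^i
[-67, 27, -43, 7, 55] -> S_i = Random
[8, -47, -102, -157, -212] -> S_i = 8 + -55*i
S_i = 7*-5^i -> [7, -35, 175, -875, 4375]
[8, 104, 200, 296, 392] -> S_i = 8 + 96*i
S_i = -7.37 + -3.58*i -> [-7.37, -10.95, -14.53, -18.11, -21.69]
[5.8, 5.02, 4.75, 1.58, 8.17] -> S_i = Random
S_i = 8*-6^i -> [8, -48, 288, -1728, 10368]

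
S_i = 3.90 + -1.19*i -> [3.9, 2.71, 1.52, 0.33, -0.86]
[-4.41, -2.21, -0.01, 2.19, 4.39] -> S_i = -4.41 + 2.20*i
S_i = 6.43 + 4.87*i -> [6.43, 11.3, 16.17, 21.04, 25.91]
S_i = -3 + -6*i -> [-3, -9, -15, -21, -27]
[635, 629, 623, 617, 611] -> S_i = 635 + -6*i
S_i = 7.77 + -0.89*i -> [7.77, 6.88, 5.99, 5.1, 4.21]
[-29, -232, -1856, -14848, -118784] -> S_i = -29*8^i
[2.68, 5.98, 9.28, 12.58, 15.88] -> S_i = 2.68 + 3.30*i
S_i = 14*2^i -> [14, 28, 56, 112, 224]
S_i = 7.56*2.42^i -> [7.56, 18.3, 44.27, 107.14, 259.29]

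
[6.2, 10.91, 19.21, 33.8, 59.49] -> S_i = 6.20*1.76^i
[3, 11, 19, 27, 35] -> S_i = 3 + 8*i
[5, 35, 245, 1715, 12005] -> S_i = 5*7^i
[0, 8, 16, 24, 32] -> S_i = 0 + 8*i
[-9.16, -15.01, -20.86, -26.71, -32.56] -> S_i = -9.16 + -5.85*i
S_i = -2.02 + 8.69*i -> [-2.02, 6.67, 15.36, 24.05, 32.74]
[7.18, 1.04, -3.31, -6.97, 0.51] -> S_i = Random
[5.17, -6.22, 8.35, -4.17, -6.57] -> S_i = Random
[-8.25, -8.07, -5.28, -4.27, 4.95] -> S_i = Random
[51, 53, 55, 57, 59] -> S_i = 51 + 2*i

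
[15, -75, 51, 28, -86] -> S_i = Random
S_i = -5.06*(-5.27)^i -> [-5.06, 26.67, -140.53, 740.6, -3902.95]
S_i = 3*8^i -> [3, 24, 192, 1536, 12288]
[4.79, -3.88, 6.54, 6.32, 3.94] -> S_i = Random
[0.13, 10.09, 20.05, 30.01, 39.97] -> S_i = 0.13 + 9.96*i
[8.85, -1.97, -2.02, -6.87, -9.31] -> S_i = Random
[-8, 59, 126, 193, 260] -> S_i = -8 + 67*i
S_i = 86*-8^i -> [86, -688, 5504, -44032, 352256]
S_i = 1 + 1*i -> [1, 2, 3, 4, 5]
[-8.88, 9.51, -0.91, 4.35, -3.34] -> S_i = Random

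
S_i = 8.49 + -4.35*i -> [8.49, 4.14, -0.21, -4.56, -8.91]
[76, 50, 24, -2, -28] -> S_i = 76 + -26*i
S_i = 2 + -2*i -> [2, 0, -2, -4, -6]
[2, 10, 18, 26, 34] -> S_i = 2 + 8*i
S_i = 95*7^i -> [95, 665, 4655, 32585, 228095]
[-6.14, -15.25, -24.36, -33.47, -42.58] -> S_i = -6.14 + -9.11*i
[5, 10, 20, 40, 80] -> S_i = 5*2^i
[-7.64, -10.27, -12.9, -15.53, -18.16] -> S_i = -7.64 + -2.63*i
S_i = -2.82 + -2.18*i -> [-2.82, -5.0, -7.18, -9.36, -11.54]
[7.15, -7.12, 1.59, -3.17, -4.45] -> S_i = Random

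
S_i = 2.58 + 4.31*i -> [2.58, 6.89, 11.2, 15.51, 19.82]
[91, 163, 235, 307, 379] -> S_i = 91 + 72*i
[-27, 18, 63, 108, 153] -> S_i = -27 + 45*i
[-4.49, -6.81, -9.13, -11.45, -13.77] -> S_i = -4.49 + -2.32*i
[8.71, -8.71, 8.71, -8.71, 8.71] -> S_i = 8.71*(-1.00)^i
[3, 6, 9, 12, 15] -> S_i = 3 + 3*i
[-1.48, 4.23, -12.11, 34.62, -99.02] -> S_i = -1.48*(-2.86)^i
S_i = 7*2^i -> [7, 14, 28, 56, 112]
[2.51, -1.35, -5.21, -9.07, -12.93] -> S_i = 2.51 + -3.86*i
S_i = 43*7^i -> [43, 301, 2107, 14749, 103243]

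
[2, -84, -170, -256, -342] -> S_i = 2 + -86*i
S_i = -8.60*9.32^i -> [-8.6, -80.15, -747.02, -6962.2, -64887.66]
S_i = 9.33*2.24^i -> [9.33, 20.9, 46.81, 104.86, 234.89]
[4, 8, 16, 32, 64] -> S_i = 4*2^i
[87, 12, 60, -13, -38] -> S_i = Random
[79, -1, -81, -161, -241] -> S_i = 79 + -80*i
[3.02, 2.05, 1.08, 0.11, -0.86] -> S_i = 3.02 + -0.97*i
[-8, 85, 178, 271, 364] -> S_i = -8 + 93*i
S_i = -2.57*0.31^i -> [-2.57, -0.8, -0.25, -0.08, -0.02]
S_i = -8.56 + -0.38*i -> [-8.56, -8.94, -9.32, -9.7, -10.08]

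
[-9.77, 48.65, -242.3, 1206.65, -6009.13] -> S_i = -9.77*(-4.98)^i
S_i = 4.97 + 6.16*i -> [4.97, 11.13, 17.29, 23.45, 29.61]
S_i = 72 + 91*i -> [72, 163, 254, 345, 436]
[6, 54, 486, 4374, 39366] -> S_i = 6*9^i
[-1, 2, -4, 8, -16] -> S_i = -1*-2^i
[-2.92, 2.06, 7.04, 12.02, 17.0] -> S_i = -2.92 + 4.98*i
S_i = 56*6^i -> [56, 336, 2016, 12096, 72576]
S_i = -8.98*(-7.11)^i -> [-8.98, 63.85, -453.96, 3227.64, -22948.52]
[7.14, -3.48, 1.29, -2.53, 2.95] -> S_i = Random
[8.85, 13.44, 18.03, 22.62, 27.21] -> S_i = 8.85 + 4.59*i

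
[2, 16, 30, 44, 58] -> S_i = 2 + 14*i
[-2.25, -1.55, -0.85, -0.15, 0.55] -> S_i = -2.25 + 0.70*i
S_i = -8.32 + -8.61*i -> [-8.32, -16.93, -25.54, -34.15, -42.76]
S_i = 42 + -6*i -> [42, 36, 30, 24, 18]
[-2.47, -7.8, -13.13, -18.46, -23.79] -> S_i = -2.47 + -5.33*i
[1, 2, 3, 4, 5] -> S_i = 1 + 1*i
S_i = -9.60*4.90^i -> [-9.6, -47.04, -230.5, -1129.43, -5534.21]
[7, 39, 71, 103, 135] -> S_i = 7 + 32*i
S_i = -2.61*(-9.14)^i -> [-2.61, 23.86, -218.04, 1992.87, -18214.84]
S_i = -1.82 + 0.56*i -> [-1.82, -1.26, -0.7, -0.14, 0.42]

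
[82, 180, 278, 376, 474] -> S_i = 82 + 98*i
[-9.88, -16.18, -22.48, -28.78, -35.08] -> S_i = -9.88 + -6.30*i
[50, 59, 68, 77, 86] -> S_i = 50 + 9*i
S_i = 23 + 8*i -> [23, 31, 39, 47, 55]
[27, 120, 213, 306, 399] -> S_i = 27 + 93*i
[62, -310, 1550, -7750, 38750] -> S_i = 62*-5^i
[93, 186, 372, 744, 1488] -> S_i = 93*2^i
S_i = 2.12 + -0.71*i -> [2.12, 1.41, 0.7, -0.01, -0.72]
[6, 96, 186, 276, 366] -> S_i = 6 + 90*i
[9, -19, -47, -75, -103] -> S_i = 9 + -28*i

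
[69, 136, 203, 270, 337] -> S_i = 69 + 67*i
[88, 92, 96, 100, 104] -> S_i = 88 + 4*i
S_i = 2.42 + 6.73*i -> [2.42, 9.15, 15.88, 22.61, 29.34]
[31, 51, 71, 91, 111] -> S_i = 31 + 20*i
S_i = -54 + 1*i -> [-54, -53, -52, -51, -50]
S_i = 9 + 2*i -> [9, 11, 13, 15, 17]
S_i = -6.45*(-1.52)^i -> [-6.45, 9.8, -14.9, 22.65, -34.43]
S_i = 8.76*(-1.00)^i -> [8.76, -8.76, 8.76, -8.76, 8.76]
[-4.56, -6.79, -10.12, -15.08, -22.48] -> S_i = -4.56*1.49^i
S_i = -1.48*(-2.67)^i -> [-1.48, 3.95, -10.55, 28.17, -75.22]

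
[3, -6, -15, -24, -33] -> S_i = 3 + -9*i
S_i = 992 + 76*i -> [992, 1068, 1144, 1220, 1296]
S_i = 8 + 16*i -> [8, 24, 40, 56, 72]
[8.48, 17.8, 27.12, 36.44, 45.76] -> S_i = 8.48 + 9.32*i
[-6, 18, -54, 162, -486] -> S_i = -6*-3^i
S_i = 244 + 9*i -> [244, 253, 262, 271, 280]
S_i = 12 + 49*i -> [12, 61, 110, 159, 208]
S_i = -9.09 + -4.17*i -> [-9.09, -13.26, -17.43, -21.6, -25.77]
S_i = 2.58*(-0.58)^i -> [2.58, -1.5, 0.87, -0.5, 0.29]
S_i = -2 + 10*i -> [-2, 8, 18, 28, 38]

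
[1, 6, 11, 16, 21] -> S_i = 1 + 5*i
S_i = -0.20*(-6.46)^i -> [-0.2, 1.29, -8.35, 53.92, -348.31]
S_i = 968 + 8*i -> [968, 976, 984, 992, 1000]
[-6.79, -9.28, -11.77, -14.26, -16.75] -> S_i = -6.79 + -2.49*i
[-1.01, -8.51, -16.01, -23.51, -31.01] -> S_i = -1.01 + -7.50*i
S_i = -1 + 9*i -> [-1, 8, 17, 26, 35]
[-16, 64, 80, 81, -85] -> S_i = Random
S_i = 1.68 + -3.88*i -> [1.68, -2.2, -6.08, -9.96, -13.84]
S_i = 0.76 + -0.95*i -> [0.76, -0.19, -1.14, -2.09, -3.04]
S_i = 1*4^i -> [1, 4, 16, 64, 256]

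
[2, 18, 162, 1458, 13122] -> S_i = 2*9^i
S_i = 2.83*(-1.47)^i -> [2.83, -4.16, 6.12, -8.99, 13.21]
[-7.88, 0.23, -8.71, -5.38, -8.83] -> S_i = Random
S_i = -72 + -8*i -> [-72, -80, -88, -96, -104]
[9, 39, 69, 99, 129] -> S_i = 9 + 30*i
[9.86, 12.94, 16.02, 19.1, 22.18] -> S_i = 9.86 + 3.08*i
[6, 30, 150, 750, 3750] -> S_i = 6*5^i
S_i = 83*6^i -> [83, 498, 2988, 17928, 107568]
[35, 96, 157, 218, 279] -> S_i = 35 + 61*i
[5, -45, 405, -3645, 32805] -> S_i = 5*-9^i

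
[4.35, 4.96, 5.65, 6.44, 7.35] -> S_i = 4.35*1.14^i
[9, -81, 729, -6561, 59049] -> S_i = 9*-9^i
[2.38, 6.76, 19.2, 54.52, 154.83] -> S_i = 2.38*2.84^i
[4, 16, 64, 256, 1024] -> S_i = 4*4^i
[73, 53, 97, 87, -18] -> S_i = Random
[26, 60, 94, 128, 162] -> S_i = 26 + 34*i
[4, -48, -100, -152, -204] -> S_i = 4 + -52*i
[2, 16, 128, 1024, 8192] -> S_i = 2*8^i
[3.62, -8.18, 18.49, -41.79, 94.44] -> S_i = 3.62*(-2.26)^i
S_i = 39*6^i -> [39, 234, 1404, 8424, 50544]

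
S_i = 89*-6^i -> [89, -534, 3204, -19224, 115344]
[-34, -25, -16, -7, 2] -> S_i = -34 + 9*i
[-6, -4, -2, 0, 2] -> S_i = -6 + 2*i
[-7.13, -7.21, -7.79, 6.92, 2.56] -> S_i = Random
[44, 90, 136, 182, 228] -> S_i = 44 + 46*i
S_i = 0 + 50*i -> [0, 50, 100, 150, 200]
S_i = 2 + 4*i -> [2, 6, 10, 14, 18]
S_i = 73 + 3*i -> [73, 76, 79, 82, 85]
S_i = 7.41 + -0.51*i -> [7.41, 6.9, 6.39, 5.88, 5.37]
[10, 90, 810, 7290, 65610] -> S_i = 10*9^i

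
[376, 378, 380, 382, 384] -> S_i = 376 + 2*i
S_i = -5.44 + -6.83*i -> [-5.44, -12.27, -19.1, -25.93, -32.76]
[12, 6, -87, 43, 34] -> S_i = Random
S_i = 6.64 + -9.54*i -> [6.64, -2.9, -12.44, -21.98, -31.52]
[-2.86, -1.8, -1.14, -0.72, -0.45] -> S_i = -2.86*0.63^i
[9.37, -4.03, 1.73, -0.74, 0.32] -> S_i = 9.37*(-0.43)^i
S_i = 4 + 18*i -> [4, 22, 40, 58, 76]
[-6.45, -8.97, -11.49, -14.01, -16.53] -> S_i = -6.45 + -2.52*i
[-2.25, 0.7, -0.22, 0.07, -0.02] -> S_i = -2.25*(-0.31)^i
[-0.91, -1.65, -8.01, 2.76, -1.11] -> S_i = Random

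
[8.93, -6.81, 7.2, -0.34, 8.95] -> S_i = Random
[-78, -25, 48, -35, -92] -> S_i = Random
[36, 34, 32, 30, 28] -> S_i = 36 + -2*i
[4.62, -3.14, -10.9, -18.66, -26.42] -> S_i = 4.62 + -7.76*i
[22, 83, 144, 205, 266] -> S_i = 22 + 61*i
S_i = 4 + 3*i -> [4, 7, 10, 13, 16]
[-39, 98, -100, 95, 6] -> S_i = Random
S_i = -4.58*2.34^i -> [-4.58, -10.72, -25.08, -58.68, -137.32]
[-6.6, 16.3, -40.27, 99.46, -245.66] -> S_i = -6.60*(-2.47)^i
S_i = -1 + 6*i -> [-1, 5, 11, 17, 23]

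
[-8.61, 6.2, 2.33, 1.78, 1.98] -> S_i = Random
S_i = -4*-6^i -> [-4, 24, -144, 864, -5184]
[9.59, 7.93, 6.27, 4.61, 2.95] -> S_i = 9.59 + -1.66*i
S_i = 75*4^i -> [75, 300, 1200, 4800, 19200]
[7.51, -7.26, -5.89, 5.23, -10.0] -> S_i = Random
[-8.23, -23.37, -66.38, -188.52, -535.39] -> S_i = -8.23*2.84^i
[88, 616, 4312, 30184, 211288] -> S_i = 88*7^i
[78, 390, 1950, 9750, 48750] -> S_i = 78*5^i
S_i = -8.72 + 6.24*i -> [-8.72, -2.48, 3.76, 10.0, 16.24]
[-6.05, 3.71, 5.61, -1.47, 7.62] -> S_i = Random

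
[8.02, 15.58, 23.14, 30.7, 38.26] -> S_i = 8.02 + 7.56*i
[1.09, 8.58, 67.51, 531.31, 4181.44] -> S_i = 1.09*7.87^i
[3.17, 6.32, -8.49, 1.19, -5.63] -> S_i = Random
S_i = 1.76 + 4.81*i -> [1.76, 6.57, 11.38, 16.19, 21.0]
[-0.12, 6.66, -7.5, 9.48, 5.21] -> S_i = Random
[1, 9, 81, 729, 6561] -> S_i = 1*9^i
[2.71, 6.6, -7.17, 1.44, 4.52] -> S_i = Random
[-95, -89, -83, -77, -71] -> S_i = -95 + 6*i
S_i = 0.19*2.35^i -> [0.19, 0.45, 1.05, 2.47, 5.79]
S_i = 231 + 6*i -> [231, 237, 243, 249, 255]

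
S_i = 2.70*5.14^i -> [2.7, 13.88, 71.33, 366.65, 1884.59]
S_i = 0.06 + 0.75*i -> [0.06, 0.81, 1.56, 2.31, 3.06]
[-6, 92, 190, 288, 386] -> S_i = -6 + 98*i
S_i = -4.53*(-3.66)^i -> [-4.53, 16.58, -60.68, 222.1, -812.87]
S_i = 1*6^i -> [1, 6, 36, 216, 1296]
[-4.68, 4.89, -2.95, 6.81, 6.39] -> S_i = Random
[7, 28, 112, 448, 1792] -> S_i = 7*4^i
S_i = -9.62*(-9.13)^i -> [-9.62, 87.83, -801.89, 7321.29, -66843.35]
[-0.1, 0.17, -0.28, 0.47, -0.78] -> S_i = -0.10*(-1.67)^i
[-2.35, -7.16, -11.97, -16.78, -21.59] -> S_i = -2.35 + -4.81*i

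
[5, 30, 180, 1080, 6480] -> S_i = 5*6^i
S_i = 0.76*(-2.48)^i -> [0.76, -1.88, 4.67, -11.59, 28.75]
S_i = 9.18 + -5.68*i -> [9.18, 3.5, -2.18, -7.86, -13.54]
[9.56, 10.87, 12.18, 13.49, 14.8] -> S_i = 9.56 + 1.31*i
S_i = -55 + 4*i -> [-55, -51, -47, -43, -39]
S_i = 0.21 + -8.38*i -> [0.21, -8.17, -16.55, -24.93, -33.31]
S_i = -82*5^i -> [-82, -410, -2050, -10250, -51250]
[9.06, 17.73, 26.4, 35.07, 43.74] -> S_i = 9.06 + 8.67*i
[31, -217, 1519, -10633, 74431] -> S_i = 31*-7^i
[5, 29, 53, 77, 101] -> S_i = 5 + 24*i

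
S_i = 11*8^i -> [11, 88, 704, 5632, 45056]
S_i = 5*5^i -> [5, 25, 125, 625, 3125]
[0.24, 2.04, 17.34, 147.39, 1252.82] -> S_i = 0.24*8.50^i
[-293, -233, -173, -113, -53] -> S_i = -293 + 60*i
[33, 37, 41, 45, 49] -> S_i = 33 + 4*i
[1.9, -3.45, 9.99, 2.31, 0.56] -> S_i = Random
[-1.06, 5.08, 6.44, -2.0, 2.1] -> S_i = Random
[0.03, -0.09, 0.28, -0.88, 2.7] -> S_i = 0.03*(-3.08)^i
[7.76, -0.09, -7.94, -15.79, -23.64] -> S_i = 7.76 + -7.85*i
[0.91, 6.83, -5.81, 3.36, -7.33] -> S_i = Random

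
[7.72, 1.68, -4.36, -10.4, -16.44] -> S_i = 7.72 + -6.04*i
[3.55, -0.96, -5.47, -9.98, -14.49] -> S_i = 3.55 + -4.51*i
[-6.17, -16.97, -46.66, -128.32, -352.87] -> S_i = -6.17*2.75^i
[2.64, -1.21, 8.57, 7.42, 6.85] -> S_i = Random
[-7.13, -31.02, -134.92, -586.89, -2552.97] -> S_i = -7.13*4.35^i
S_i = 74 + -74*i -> [74, 0, -74, -148, -222]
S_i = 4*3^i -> [4, 12, 36, 108, 324]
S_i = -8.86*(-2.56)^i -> [-8.86, 22.68, -58.06, 148.65, -380.53]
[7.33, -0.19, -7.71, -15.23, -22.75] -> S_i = 7.33 + -7.52*i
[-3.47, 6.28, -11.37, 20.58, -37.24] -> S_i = -3.47*(-1.81)^i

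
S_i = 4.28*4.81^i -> [4.28, 20.59, 99.02, 476.3, 2290.99]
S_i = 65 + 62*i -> [65, 127, 189, 251, 313]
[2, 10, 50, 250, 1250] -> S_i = 2*5^i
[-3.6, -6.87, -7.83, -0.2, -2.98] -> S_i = Random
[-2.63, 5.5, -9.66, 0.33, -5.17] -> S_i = Random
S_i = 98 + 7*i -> [98, 105, 112, 119, 126]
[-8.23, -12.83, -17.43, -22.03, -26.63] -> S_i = -8.23 + -4.60*i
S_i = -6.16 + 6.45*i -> [-6.16, 0.29, 6.74, 13.19, 19.64]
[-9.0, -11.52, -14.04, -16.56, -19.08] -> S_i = -9.00 + -2.52*i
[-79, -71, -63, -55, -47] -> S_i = -79 + 8*i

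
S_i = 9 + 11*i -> [9, 20, 31, 42, 53]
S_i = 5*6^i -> [5, 30, 180, 1080, 6480]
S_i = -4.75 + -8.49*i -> [-4.75, -13.24, -21.73, -30.22, -38.71]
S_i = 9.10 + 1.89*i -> [9.1, 10.99, 12.88, 14.77, 16.66]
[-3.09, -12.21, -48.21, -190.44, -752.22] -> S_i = -3.09*3.95^i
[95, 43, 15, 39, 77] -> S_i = Random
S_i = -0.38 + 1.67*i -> [-0.38, 1.29, 2.96, 4.63, 6.3]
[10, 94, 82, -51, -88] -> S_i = Random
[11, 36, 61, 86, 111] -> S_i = 11 + 25*i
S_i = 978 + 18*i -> [978, 996, 1014, 1032, 1050]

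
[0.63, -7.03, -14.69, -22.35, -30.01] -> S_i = 0.63 + -7.66*i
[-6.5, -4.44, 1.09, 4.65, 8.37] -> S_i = Random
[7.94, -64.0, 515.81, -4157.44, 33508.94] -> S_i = 7.94*(-8.06)^i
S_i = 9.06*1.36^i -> [9.06, 12.32, 16.76, 22.79, 30.99]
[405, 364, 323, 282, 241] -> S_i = 405 + -41*i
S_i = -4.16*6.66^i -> [-4.16, -27.71, -184.52, -1228.9, -8184.46]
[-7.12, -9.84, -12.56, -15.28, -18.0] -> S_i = -7.12 + -2.72*i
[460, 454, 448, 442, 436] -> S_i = 460 + -6*i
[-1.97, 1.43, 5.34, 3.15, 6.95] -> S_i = Random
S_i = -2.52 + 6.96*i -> [-2.52, 4.44, 11.4, 18.36, 25.32]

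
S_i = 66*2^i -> [66, 132, 264, 528, 1056]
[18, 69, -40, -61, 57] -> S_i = Random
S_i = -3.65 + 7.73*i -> [-3.65, 4.08, 11.81, 19.54, 27.27]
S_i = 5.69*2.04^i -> [5.69, 11.61, 23.68, 48.31, 98.54]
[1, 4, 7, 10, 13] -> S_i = 1 + 3*i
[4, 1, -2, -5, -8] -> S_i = 4 + -3*i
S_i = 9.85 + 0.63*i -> [9.85, 10.48, 11.11, 11.74, 12.37]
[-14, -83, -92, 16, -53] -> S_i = Random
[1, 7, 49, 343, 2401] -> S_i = 1*7^i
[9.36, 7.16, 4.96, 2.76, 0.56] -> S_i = 9.36 + -2.20*i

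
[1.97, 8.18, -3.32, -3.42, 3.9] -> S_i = Random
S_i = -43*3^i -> [-43, -129, -387, -1161, -3483]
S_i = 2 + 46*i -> [2, 48, 94, 140, 186]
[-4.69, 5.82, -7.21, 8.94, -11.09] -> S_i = -4.69*(-1.24)^i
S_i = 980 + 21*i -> [980, 1001, 1022, 1043, 1064]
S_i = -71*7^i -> [-71, -497, -3479, -24353, -170471]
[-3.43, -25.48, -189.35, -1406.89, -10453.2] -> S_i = -3.43*7.43^i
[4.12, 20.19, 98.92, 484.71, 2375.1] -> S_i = 4.12*4.90^i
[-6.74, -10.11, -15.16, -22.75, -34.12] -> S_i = -6.74*1.50^i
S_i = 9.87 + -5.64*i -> [9.87, 4.23, -1.41, -7.05, -12.69]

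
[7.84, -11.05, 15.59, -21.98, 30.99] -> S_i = 7.84*(-1.41)^i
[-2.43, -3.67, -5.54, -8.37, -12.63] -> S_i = -2.43*1.51^i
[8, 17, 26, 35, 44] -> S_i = 8 + 9*i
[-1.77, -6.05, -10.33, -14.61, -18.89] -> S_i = -1.77 + -4.28*i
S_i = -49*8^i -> [-49, -392, -3136, -25088, -200704]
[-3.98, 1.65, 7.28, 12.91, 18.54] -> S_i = -3.98 + 5.63*i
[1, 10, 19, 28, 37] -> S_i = 1 + 9*i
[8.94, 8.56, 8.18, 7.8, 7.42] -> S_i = 8.94 + -0.38*i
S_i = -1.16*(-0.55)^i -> [-1.16, 0.64, -0.35, 0.19, -0.11]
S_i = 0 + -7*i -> [0, -7, -14, -21, -28]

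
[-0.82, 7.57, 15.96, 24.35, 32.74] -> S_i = -0.82 + 8.39*i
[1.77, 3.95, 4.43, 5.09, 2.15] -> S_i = Random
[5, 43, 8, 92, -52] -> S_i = Random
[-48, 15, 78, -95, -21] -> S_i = Random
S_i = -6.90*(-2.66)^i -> [-6.9, 18.35, -48.82, 129.87, -345.44]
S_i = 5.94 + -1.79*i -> [5.94, 4.15, 2.36, 0.57, -1.22]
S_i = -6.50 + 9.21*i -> [-6.5, 2.71, 11.92, 21.13, 30.34]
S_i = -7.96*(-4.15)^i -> [-7.96, 33.03, -137.09, 568.93, -2361.05]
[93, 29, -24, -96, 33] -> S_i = Random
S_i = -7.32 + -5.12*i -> [-7.32, -12.44, -17.56, -22.68, -27.8]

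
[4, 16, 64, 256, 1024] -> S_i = 4*4^i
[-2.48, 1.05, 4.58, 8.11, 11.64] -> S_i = -2.48 + 3.53*i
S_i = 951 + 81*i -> [951, 1032, 1113, 1194, 1275]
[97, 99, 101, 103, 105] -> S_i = 97 + 2*i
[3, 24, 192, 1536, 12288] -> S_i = 3*8^i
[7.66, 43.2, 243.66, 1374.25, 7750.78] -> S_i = 7.66*5.64^i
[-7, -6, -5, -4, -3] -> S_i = -7 + 1*i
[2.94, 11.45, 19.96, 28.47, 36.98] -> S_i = 2.94 + 8.51*i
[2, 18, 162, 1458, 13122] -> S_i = 2*9^i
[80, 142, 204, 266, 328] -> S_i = 80 + 62*i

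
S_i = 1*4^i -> [1, 4, 16, 64, 256]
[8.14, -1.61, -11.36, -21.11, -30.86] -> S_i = 8.14 + -9.75*i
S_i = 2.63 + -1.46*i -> [2.63, 1.17, -0.29, -1.75, -3.21]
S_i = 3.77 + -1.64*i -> [3.77, 2.13, 0.49, -1.15, -2.79]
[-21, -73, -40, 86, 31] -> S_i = Random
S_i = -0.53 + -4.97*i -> [-0.53, -5.5, -10.47, -15.44, -20.41]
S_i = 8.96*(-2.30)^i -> [8.96, -20.61, 47.4, -109.02, 250.74]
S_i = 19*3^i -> [19, 57, 171, 513, 1539]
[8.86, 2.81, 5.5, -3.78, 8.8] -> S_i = Random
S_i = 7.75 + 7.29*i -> [7.75, 15.04, 22.33, 29.62, 36.91]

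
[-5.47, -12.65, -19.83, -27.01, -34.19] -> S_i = -5.47 + -7.18*i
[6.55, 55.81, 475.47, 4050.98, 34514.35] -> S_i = 6.55*8.52^i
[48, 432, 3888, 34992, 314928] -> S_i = 48*9^i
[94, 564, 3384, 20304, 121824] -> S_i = 94*6^i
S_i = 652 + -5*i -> [652, 647, 642, 637, 632]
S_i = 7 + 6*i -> [7, 13, 19, 25, 31]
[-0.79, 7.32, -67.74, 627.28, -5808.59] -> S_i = -0.79*(-9.26)^i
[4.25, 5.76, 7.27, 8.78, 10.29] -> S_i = 4.25 + 1.51*i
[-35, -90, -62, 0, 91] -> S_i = Random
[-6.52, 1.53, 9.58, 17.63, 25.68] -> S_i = -6.52 + 8.05*i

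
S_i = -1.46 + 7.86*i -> [-1.46, 6.4, 14.26, 22.12, 29.98]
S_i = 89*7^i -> [89, 623, 4361, 30527, 213689]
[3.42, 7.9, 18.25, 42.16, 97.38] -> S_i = 3.42*2.31^i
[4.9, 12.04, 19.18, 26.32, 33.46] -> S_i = 4.90 + 7.14*i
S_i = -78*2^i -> [-78, -156, -312, -624, -1248]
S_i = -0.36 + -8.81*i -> [-0.36, -9.17, -17.98, -26.79, -35.6]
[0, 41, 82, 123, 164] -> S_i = 0 + 41*i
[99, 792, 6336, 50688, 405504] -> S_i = 99*8^i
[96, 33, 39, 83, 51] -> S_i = Random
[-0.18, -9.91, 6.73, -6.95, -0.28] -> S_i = Random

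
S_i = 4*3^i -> [4, 12, 36, 108, 324]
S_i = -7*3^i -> [-7, -21, -63, -189, -567]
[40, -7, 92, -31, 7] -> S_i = Random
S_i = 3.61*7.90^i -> [3.61, 28.52, 225.3, 1779.87, 14060.98]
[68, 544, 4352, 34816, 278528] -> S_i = 68*8^i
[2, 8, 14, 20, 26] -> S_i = 2 + 6*i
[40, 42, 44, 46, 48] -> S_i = 40 + 2*i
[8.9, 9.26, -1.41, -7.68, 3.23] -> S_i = Random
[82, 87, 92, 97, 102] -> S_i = 82 + 5*i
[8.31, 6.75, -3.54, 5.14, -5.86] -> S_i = Random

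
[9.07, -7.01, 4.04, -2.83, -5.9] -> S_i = Random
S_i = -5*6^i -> [-5, -30, -180, -1080, -6480]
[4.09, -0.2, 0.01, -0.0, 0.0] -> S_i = 4.09*(-0.05)^i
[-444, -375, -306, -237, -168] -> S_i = -444 + 69*i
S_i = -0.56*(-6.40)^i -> [-0.56, 3.58, -22.94, 146.8, -939.52]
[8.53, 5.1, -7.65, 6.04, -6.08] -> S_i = Random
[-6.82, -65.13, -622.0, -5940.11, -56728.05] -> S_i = -6.82*9.55^i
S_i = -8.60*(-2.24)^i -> [-8.6, 19.26, -43.15, 96.66, -216.52]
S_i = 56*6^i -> [56, 336, 2016, 12096, 72576]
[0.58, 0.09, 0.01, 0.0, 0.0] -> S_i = 0.58*0.16^i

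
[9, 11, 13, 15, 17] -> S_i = 9 + 2*i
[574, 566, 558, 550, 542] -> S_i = 574 + -8*i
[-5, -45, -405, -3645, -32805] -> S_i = -5*9^i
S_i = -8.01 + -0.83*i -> [-8.01, -8.84, -9.67, -10.5, -11.33]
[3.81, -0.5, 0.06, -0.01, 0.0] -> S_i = 3.81*(-0.13)^i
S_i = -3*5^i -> [-3, -15, -75, -375, -1875]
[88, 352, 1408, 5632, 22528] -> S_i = 88*4^i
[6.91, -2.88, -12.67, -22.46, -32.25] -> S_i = 6.91 + -9.79*i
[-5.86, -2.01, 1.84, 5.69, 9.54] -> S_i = -5.86 + 3.85*i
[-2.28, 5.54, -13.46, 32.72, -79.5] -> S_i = -2.28*(-2.43)^i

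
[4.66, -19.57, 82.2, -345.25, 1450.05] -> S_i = 4.66*(-4.20)^i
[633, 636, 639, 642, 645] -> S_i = 633 + 3*i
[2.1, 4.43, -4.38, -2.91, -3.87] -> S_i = Random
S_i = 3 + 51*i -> [3, 54, 105, 156, 207]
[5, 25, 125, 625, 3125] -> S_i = 5*5^i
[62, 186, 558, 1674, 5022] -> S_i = 62*3^i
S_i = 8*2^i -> [8, 16, 32, 64, 128]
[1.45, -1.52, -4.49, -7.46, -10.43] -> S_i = 1.45 + -2.97*i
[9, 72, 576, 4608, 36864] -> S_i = 9*8^i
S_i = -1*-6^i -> [-1, 6, -36, 216, -1296]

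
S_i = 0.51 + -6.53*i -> [0.51, -6.02, -12.55, -19.08, -25.61]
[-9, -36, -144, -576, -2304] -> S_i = -9*4^i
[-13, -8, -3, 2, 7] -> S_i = -13 + 5*i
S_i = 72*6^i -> [72, 432, 2592, 15552, 93312]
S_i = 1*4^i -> [1, 4, 16, 64, 256]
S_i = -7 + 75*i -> [-7, 68, 143, 218, 293]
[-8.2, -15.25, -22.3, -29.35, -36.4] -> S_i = -8.20 + -7.05*i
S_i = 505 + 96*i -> [505, 601, 697, 793, 889]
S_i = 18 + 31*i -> [18, 49, 80, 111, 142]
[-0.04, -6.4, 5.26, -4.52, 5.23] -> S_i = Random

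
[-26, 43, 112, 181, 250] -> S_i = -26 + 69*i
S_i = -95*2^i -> [-95, -190, -380, -760, -1520]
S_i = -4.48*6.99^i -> [-4.48, -31.32, -218.89, -1530.06, -10695.15]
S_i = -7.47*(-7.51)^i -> [-7.47, 56.1, -421.31, 3164.03, -23761.86]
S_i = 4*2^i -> [4, 8, 16, 32, 64]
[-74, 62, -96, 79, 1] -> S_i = Random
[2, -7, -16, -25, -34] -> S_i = 2 + -9*i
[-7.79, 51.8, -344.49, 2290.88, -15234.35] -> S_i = -7.79*(-6.65)^i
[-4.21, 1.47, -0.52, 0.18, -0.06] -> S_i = -4.21*(-0.35)^i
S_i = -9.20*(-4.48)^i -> [-9.2, 41.22, -184.65, 827.22, -3705.95]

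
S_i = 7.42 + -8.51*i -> [7.42, -1.09, -9.6, -18.11, -26.62]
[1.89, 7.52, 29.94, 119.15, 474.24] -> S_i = 1.89*3.98^i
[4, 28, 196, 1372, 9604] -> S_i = 4*7^i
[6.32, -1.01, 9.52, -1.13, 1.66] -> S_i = Random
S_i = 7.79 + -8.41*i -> [7.79, -0.62, -9.03, -17.44, -25.85]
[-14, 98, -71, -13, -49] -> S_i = Random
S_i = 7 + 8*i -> [7, 15, 23, 31, 39]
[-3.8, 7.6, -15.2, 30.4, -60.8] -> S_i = -3.80*(-2.00)^i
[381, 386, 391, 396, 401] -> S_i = 381 + 5*i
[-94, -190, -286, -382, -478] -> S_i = -94 + -96*i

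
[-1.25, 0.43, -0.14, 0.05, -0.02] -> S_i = -1.25*(-0.34)^i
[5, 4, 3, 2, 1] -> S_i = 5 + -1*i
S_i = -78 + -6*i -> [-78, -84, -90, -96, -102]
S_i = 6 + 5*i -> [6, 11, 16, 21, 26]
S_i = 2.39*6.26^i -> [2.39, 14.96, 93.66, 586.3, 3670.25]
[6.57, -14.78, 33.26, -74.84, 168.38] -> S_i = 6.57*(-2.25)^i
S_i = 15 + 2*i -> [15, 17, 19, 21, 23]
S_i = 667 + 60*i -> [667, 727, 787, 847, 907]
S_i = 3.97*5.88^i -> [3.97, 23.34, 137.26, 807.09, 4745.69]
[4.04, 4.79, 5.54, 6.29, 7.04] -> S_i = 4.04 + 0.75*i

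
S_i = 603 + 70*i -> [603, 673, 743, 813, 883]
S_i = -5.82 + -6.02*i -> [-5.82, -11.84, -17.86, -23.88, -29.9]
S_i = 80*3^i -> [80, 240, 720, 2160, 6480]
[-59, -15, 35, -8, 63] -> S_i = Random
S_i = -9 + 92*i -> [-9, 83, 175, 267, 359]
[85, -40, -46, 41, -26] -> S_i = Random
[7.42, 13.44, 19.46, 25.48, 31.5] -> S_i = 7.42 + 6.02*i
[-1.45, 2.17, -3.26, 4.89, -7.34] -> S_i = -1.45*(-1.50)^i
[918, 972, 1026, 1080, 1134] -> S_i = 918 + 54*i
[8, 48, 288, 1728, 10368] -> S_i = 8*6^i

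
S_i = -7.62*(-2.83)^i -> [-7.62, 21.56, -61.03, 172.71, -488.77]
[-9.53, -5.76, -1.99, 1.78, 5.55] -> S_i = -9.53 + 3.77*i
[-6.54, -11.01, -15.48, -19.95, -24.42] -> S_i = -6.54 + -4.47*i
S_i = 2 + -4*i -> [2, -2, -6, -10, -14]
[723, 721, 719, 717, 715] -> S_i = 723 + -2*i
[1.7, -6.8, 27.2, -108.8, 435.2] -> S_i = 1.70*(-4.00)^i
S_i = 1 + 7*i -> [1, 8, 15, 22, 29]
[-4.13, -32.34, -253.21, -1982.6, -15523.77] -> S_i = -4.13*7.83^i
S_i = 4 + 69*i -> [4, 73, 142, 211, 280]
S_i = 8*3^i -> [8, 24, 72, 216, 648]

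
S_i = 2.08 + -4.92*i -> [2.08, -2.84, -7.76, -12.68, -17.6]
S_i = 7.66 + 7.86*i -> [7.66, 15.52, 23.38, 31.24, 39.1]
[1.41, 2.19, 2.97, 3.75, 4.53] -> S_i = 1.41 + 0.78*i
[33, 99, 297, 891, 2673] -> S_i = 33*3^i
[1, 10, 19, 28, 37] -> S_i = 1 + 9*i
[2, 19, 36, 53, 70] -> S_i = 2 + 17*i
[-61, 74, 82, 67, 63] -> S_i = Random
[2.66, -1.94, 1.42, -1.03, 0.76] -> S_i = 2.66*(-0.73)^i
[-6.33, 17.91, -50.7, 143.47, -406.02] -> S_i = -6.33*(-2.83)^i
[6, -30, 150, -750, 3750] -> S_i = 6*-5^i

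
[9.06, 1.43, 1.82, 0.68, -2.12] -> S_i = Random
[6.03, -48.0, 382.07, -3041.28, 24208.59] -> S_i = 6.03*(-7.96)^i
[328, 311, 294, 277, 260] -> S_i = 328 + -17*i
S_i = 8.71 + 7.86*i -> [8.71, 16.57, 24.43, 32.29, 40.15]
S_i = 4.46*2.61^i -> [4.46, 11.64, 30.38, 79.3, 206.96]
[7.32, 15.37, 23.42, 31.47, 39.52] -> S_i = 7.32 + 8.05*i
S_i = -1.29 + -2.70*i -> [-1.29, -3.99, -6.69, -9.39, -12.09]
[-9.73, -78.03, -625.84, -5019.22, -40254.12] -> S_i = -9.73*8.02^i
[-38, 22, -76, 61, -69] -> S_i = Random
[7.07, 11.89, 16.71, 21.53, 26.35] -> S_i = 7.07 + 4.82*i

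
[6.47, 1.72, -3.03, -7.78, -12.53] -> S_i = 6.47 + -4.75*i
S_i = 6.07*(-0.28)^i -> [6.07, -1.7, 0.48, -0.13, 0.04]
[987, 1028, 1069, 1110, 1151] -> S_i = 987 + 41*i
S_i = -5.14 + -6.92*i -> [-5.14, -12.06, -18.98, -25.9, -32.82]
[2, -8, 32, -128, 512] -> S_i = 2*-4^i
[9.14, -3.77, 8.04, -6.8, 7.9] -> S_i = Random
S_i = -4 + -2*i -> [-4, -6, -8, -10, -12]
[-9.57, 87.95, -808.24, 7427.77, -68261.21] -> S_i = -9.57*(-9.19)^i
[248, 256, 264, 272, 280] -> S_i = 248 + 8*i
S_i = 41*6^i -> [41, 246, 1476, 8856, 53136]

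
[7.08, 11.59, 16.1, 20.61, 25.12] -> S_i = 7.08 + 4.51*i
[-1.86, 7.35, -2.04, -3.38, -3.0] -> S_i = Random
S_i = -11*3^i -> [-11, -33, -99, -297, -891]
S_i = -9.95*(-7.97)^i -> [-9.95, 79.3, -632.03, 5037.3, -40147.3]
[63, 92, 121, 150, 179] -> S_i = 63 + 29*i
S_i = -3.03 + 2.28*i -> [-3.03, -0.75, 1.53, 3.81, 6.09]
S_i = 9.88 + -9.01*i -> [9.88, 0.87, -8.14, -17.15, -26.16]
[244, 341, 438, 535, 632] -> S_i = 244 + 97*i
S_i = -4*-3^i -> [-4, 12, -36, 108, -324]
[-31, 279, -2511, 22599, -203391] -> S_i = -31*-9^i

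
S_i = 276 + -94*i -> [276, 182, 88, -6, -100]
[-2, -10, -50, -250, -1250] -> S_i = -2*5^i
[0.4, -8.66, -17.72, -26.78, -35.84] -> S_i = 0.40 + -9.06*i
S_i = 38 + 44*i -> [38, 82, 126, 170, 214]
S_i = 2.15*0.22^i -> [2.15, 0.47, 0.1, 0.02, 0.01]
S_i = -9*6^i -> [-9, -54, -324, -1944, -11664]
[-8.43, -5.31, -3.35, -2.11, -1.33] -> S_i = -8.43*0.63^i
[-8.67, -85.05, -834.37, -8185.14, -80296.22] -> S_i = -8.67*9.81^i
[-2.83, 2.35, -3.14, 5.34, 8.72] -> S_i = Random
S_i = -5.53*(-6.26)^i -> [-5.53, 34.62, -216.71, 1356.59, -8492.24]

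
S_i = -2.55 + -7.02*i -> [-2.55, -9.57, -16.59, -23.61, -30.63]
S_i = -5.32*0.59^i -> [-5.32, -3.14, -1.85, -1.09, -0.64]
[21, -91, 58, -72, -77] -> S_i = Random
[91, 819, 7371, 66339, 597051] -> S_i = 91*9^i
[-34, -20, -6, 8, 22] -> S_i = -34 + 14*i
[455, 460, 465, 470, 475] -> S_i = 455 + 5*i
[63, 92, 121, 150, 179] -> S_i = 63 + 29*i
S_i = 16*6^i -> [16, 96, 576, 3456, 20736]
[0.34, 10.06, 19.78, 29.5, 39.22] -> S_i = 0.34 + 9.72*i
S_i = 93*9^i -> [93, 837, 7533, 67797, 610173]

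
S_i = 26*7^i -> [26, 182, 1274, 8918, 62426]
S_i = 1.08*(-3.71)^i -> [1.08, -4.01, 14.87, -55.15, 204.61]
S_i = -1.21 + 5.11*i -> [-1.21, 3.9, 9.01, 14.12, 19.23]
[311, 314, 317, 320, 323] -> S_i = 311 + 3*i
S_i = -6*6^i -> [-6, -36, -216, -1296, -7776]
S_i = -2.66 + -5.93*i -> [-2.66, -8.59, -14.52, -20.45, -26.38]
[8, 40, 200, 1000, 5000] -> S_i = 8*5^i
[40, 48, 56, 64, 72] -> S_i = 40 + 8*i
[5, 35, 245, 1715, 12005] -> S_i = 5*7^i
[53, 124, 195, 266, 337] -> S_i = 53 + 71*i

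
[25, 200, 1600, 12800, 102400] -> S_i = 25*8^i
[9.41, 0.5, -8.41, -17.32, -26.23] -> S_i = 9.41 + -8.91*i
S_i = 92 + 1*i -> [92, 93, 94, 95, 96]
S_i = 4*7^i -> [4, 28, 196, 1372, 9604]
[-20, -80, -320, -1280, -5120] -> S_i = -20*4^i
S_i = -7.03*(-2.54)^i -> [-7.03, 17.86, -45.35, 115.2, -292.61]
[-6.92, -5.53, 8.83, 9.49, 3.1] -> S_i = Random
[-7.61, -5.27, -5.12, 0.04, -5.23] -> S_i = Random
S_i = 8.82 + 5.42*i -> [8.82, 14.24, 19.66, 25.08, 30.5]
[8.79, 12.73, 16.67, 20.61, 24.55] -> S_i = 8.79 + 3.94*i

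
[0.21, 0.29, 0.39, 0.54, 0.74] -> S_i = 0.21*1.37^i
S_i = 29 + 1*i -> [29, 30, 31, 32, 33]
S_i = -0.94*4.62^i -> [-0.94, -4.34, -20.06, -92.69, -428.25]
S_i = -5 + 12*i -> [-5, 7, 19, 31, 43]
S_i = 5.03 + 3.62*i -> [5.03, 8.65, 12.27, 15.89, 19.51]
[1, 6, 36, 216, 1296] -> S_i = 1*6^i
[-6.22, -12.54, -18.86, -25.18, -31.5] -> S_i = -6.22 + -6.32*i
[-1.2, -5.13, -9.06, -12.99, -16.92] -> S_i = -1.20 + -3.93*i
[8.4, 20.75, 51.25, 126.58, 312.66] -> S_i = 8.40*2.47^i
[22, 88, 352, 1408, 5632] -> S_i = 22*4^i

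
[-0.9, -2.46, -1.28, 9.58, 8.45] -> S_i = Random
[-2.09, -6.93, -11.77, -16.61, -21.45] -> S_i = -2.09 + -4.84*i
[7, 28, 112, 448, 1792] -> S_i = 7*4^i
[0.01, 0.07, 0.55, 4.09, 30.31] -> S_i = 0.01*7.42^i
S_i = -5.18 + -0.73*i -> [-5.18, -5.91, -6.64, -7.37, -8.1]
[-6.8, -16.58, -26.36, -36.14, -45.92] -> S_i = -6.80 + -9.78*i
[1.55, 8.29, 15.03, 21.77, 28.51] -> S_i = 1.55 + 6.74*i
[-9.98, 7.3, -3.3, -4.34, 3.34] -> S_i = Random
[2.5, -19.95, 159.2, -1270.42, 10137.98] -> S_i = 2.50*(-7.98)^i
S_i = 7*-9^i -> [7, -63, 567, -5103, 45927]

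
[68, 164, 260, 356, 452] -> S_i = 68 + 96*i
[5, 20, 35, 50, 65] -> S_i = 5 + 15*i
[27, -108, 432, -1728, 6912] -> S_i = 27*-4^i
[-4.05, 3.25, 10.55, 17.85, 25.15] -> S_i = -4.05 + 7.30*i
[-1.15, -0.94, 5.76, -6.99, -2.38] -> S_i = Random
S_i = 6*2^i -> [6, 12, 24, 48, 96]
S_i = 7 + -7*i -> [7, 0, -7, -14, -21]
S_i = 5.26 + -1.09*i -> [5.26, 4.17, 3.08, 1.99, 0.9]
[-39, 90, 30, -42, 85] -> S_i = Random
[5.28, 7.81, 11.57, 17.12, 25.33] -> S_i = 5.28*1.48^i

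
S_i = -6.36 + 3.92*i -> [-6.36, -2.44, 1.48, 5.4, 9.32]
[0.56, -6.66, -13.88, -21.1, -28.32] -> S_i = 0.56 + -7.22*i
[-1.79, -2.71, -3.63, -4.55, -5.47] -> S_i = -1.79 + -0.92*i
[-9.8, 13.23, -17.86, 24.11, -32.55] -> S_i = -9.80*(-1.35)^i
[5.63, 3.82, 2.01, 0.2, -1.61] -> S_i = 5.63 + -1.81*i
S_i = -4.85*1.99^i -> [-4.85, -9.65, -19.21, -38.22, -76.06]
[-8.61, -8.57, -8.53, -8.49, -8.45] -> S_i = -8.61 + 0.04*i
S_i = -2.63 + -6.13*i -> [-2.63, -8.76, -14.89, -21.02, -27.15]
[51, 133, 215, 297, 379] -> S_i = 51 + 82*i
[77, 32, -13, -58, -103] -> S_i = 77 + -45*i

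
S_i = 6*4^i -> [6, 24, 96, 384, 1536]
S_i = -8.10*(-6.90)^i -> [-8.1, 55.89, -385.64, 2660.92, -18360.37]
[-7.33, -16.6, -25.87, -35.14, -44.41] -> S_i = -7.33 + -9.27*i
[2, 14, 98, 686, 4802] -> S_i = 2*7^i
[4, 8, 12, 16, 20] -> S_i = 4 + 4*i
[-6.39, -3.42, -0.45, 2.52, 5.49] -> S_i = -6.39 + 2.97*i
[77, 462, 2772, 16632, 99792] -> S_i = 77*6^i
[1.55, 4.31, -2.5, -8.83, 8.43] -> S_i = Random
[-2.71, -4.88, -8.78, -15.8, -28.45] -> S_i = -2.71*1.80^i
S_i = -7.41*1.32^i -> [-7.41, -9.78, -12.91, -17.04, -22.5]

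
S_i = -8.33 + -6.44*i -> [-8.33, -14.77, -21.21, -27.65, -34.09]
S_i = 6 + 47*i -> [6, 53, 100, 147, 194]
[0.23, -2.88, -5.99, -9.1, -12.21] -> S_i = 0.23 + -3.11*i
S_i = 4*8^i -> [4, 32, 256, 2048, 16384]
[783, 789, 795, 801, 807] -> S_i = 783 + 6*i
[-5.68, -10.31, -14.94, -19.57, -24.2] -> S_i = -5.68 + -4.63*i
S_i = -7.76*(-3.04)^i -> [-7.76, 23.59, -71.71, 218.01, -662.76]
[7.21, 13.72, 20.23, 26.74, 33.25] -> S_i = 7.21 + 6.51*i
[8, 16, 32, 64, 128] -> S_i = 8*2^i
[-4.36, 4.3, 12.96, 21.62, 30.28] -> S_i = -4.36 + 8.66*i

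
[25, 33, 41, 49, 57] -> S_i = 25 + 8*i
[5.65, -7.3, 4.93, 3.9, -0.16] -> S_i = Random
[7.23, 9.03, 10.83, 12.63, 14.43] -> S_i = 7.23 + 1.80*i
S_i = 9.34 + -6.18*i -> [9.34, 3.16, -3.02, -9.2, -15.38]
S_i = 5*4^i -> [5, 20, 80, 320, 1280]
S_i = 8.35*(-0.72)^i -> [8.35, -6.01, 4.33, -3.12, 2.24]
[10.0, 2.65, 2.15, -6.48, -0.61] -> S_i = Random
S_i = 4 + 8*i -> [4, 12, 20, 28, 36]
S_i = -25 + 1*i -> [-25, -24, -23, -22, -21]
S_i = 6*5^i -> [6, 30, 150, 750, 3750]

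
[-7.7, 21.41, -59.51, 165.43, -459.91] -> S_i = -7.70*(-2.78)^i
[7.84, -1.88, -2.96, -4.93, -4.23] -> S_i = Random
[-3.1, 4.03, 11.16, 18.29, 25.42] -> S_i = -3.10 + 7.13*i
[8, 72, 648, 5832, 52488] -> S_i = 8*9^i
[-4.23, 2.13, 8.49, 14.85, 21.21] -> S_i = -4.23 + 6.36*i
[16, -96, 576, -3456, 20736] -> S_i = 16*-6^i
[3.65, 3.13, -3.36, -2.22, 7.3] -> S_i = Random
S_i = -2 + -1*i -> [-2, -3, -4, -5, -6]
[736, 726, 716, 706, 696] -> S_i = 736 + -10*i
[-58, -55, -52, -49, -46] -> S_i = -58 + 3*i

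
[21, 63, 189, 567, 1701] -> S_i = 21*3^i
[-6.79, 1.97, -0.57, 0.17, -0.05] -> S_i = -6.79*(-0.29)^i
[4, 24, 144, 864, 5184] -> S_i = 4*6^i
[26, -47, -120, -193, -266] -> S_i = 26 + -73*i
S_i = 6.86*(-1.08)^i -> [6.86, -7.41, 8.0, -8.64, 9.33]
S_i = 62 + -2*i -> [62, 60, 58, 56, 54]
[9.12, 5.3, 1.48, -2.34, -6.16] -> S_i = 9.12 + -3.82*i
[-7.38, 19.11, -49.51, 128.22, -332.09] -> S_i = -7.38*(-2.59)^i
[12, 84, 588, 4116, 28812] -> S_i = 12*7^i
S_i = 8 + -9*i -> [8, -1, -10, -19, -28]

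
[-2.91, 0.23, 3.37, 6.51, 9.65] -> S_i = -2.91 + 3.14*i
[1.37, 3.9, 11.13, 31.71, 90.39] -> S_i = 1.37*2.85^i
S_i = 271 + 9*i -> [271, 280, 289, 298, 307]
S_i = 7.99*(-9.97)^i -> [7.99, -79.66, 794.21, -7918.31, 78945.51]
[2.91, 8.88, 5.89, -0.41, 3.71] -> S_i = Random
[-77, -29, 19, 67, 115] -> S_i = -77 + 48*i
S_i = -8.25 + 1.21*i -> [-8.25, -7.04, -5.83, -4.62, -3.41]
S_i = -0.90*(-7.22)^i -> [-0.9, 6.5, -46.92, 338.73, -2445.63]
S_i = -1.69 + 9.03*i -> [-1.69, 7.34, 16.37, 25.4, 34.43]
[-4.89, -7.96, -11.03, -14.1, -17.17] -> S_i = -4.89 + -3.07*i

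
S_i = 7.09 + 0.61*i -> [7.09, 7.7, 8.31, 8.92, 9.53]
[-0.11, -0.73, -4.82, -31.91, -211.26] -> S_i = -0.11*6.62^i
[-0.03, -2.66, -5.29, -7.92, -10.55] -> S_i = -0.03 + -2.63*i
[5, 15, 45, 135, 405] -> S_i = 5*3^i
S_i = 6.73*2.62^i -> [6.73, 17.63, 46.2, 121.04, 317.12]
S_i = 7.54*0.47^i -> [7.54, 3.54, 1.67, 0.78, 0.37]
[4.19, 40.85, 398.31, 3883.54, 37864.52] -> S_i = 4.19*9.75^i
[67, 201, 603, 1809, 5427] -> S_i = 67*3^i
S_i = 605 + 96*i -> [605, 701, 797, 893, 989]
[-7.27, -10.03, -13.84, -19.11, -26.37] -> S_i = -7.27*1.38^i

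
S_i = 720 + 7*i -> [720, 727, 734, 741, 748]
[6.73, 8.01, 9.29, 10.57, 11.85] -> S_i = 6.73 + 1.28*i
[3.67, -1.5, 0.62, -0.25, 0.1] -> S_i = 3.67*(-0.41)^i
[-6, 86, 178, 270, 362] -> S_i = -6 + 92*i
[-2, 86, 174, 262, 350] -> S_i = -2 + 88*i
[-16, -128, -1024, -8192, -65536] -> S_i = -16*8^i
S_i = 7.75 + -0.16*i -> [7.75, 7.59, 7.43, 7.27, 7.11]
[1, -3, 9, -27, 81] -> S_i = 1*-3^i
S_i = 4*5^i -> [4, 20, 100, 500, 2500]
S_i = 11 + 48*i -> [11, 59, 107, 155, 203]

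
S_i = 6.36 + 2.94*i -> [6.36, 9.3, 12.24, 15.18, 18.12]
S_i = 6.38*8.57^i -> [6.38, 54.68, 468.58, 4015.72, 34414.7]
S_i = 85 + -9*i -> [85, 76, 67, 58, 49]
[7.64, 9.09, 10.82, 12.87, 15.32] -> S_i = 7.64*1.19^i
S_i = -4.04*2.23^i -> [-4.04, -9.01, -20.09, -44.8, -99.91]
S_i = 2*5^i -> [2, 10, 50, 250, 1250]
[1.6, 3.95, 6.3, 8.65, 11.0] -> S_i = 1.60 + 2.35*i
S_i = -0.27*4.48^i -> [-0.27, -1.21, -5.42, -24.28, -108.76]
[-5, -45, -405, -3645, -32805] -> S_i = -5*9^i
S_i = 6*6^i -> [6, 36, 216, 1296, 7776]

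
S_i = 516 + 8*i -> [516, 524, 532, 540, 548]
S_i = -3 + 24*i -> [-3, 21, 45, 69, 93]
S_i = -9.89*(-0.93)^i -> [-9.89, 9.2, -8.55, 7.96, -7.4]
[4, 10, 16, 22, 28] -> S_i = 4 + 6*i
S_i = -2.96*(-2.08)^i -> [-2.96, 6.16, -12.81, 26.64, -55.4]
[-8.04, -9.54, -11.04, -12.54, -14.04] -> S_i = -8.04 + -1.50*i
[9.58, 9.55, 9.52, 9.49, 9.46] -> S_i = 9.58 + -0.03*i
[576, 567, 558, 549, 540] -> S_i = 576 + -9*i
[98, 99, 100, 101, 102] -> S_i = 98 + 1*i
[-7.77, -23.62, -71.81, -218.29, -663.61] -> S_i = -7.77*3.04^i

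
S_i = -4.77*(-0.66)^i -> [-4.77, 3.15, -2.08, 1.37, -0.91]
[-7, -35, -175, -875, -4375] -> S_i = -7*5^i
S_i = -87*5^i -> [-87, -435, -2175, -10875, -54375]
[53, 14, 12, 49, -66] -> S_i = Random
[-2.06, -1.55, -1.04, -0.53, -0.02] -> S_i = -2.06 + 0.51*i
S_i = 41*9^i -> [41, 369, 3321, 29889, 269001]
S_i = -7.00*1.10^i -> [-7.0, -7.7, -8.47, -9.32, -10.25]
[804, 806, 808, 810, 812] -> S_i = 804 + 2*i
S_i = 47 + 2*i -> [47, 49, 51, 53, 55]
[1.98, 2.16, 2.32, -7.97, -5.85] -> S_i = Random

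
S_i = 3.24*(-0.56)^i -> [3.24, -1.81, 1.02, -0.57, 0.32]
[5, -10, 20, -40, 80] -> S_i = 5*-2^i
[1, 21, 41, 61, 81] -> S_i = 1 + 20*i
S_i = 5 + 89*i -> [5, 94, 183, 272, 361]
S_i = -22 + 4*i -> [-22, -18, -14, -10, -6]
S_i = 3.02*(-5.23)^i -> [3.02, -15.79, 82.61, -432.03, 2259.51]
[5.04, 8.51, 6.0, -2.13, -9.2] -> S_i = Random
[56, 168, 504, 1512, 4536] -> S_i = 56*3^i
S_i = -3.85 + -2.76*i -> [-3.85, -6.61, -9.37, -12.13, -14.89]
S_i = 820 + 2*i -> [820, 822, 824, 826, 828]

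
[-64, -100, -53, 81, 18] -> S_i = Random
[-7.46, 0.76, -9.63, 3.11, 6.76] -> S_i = Random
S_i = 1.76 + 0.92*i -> [1.76, 2.68, 3.6, 4.52, 5.44]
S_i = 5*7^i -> [5, 35, 245, 1715, 12005]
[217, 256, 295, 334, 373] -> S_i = 217 + 39*i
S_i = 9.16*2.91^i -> [9.16, 26.66, 77.57, 225.72, 656.85]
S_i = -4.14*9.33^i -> [-4.14, -38.63, -360.38, -3362.37, -31370.9]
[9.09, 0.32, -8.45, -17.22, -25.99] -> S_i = 9.09 + -8.77*i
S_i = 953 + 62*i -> [953, 1015, 1077, 1139, 1201]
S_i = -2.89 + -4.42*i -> [-2.89, -7.31, -11.73, -16.15, -20.57]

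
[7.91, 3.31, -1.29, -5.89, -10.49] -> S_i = 7.91 + -4.60*i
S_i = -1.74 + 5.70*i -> [-1.74, 3.96, 9.66, 15.36, 21.06]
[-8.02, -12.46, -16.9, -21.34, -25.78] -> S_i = -8.02 + -4.44*i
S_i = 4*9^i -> [4, 36, 324, 2916, 26244]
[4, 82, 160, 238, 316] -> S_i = 4 + 78*i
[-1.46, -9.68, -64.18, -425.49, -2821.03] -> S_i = -1.46*6.63^i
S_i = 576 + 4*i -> [576, 580, 584, 588, 592]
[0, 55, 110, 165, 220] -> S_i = 0 + 55*i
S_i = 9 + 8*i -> [9, 17, 25, 33, 41]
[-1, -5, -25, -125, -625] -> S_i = -1*5^i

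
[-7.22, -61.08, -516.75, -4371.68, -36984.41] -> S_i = -7.22*8.46^i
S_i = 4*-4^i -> [4, -16, 64, -256, 1024]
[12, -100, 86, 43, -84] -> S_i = Random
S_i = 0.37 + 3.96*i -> [0.37, 4.33, 8.29, 12.25, 16.21]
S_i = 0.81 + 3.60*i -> [0.81, 4.41, 8.01, 11.61, 15.21]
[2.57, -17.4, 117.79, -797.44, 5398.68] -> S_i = 2.57*(-6.77)^i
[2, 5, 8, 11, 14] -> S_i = 2 + 3*i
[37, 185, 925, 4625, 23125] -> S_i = 37*5^i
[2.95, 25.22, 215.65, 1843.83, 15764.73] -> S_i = 2.95*8.55^i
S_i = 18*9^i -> [18, 162, 1458, 13122, 118098]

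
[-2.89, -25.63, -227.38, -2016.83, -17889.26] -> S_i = -2.89*8.87^i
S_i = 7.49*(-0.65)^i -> [7.49, -4.87, 3.16, -2.06, 1.34]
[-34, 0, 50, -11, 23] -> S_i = Random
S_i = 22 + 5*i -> [22, 27, 32, 37, 42]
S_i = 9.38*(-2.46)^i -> [9.38, -23.07, 56.76, -139.64, 343.51]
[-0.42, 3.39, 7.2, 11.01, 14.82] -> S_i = -0.42 + 3.81*i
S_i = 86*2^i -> [86, 172, 344, 688, 1376]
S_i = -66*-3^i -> [-66, 198, -594, 1782, -5346]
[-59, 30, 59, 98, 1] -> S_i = Random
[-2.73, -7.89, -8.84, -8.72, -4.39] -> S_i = Random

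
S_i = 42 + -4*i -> [42, 38, 34, 30, 26]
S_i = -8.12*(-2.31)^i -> [-8.12, 18.76, -43.33, 100.09, -231.21]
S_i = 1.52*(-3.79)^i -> [1.52, -5.76, 21.83, -82.75, 313.62]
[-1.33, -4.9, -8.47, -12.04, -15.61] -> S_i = -1.33 + -3.57*i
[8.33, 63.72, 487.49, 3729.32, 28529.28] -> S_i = 8.33*7.65^i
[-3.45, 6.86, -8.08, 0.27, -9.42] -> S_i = Random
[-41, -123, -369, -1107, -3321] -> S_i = -41*3^i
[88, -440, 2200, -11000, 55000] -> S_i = 88*-5^i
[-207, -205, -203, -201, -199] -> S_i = -207 + 2*i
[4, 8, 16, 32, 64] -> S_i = 4*2^i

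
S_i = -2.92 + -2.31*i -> [-2.92, -5.23, -7.54, -9.85, -12.16]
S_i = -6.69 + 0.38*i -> [-6.69, -6.31, -5.93, -5.55, -5.17]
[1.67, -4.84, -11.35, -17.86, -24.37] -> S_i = 1.67 + -6.51*i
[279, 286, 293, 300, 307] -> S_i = 279 + 7*i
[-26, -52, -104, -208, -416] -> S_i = -26*2^i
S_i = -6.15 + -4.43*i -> [-6.15, -10.58, -15.01, -19.44, -23.87]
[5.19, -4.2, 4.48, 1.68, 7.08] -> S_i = Random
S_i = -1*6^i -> [-1, -6, -36, -216, -1296]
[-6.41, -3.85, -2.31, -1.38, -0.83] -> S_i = -6.41*0.60^i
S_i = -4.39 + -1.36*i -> [-4.39, -5.75, -7.11, -8.47, -9.83]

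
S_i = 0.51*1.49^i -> [0.51, 0.76, 1.13, 1.69, 2.51]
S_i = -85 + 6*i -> [-85, -79, -73, -67, -61]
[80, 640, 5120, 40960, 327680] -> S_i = 80*8^i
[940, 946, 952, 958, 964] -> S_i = 940 + 6*i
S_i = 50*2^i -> [50, 100, 200, 400, 800]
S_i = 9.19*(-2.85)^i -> [9.19, -26.19, 74.65, -212.74, 606.31]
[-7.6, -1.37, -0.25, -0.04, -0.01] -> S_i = -7.60*0.18^i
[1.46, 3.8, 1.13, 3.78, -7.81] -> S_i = Random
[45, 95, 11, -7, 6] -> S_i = Random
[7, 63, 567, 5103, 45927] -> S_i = 7*9^i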